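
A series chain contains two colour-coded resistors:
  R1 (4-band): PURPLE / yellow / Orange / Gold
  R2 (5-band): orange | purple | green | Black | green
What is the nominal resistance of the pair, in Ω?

R1: violet, yellow → 74; orange ×10^3 → 74000 Ω.
R2: orange, violet, green → 375; black ×1 → 375 Ω.
Series: 74000 + 375 = 74375 Ω.

74375 Ω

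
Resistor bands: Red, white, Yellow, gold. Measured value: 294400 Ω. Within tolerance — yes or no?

yes

Red → 2 (first significant figure)
White → 9 (second significant figure)
Yellow → ×10^4 multiplier
Gold → ±5% tolerance
29 × 10000 = 290000 Ω
Allowed range: 275500 Ω to 304500 Ω.
294400 Ω lies inside that range.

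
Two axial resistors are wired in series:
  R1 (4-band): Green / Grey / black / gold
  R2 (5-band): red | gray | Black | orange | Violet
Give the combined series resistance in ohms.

280058 Ω

R1: green, grey → 58; black ×1 → 58 Ω.
R2: red, grey, black → 280; orange ×10^3 → 280000 Ω.
Series: 58 + 280000 = 280058 Ω.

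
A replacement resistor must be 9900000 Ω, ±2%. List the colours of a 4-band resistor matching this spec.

9900000 Ω = 99 × 10^5.
9 → white
9 → white
Multiplier 10^5 → green.
±2% tolerance → red.

white, white, green, red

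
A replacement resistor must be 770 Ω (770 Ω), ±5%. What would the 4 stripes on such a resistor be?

violet, violet, brown, gold

770 Ω = 77 × 10^1.
7 → violet
7 → violet
Multiplier 10^1 → brown.
±5% tolerance → gold.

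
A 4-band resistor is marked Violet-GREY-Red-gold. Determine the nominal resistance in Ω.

Violet → 7 (first significant figure)
Grey → 8 (second significant figure)
Red → ×10^2 multiplier
78 × 100 = 7800 Ω

7800 Ω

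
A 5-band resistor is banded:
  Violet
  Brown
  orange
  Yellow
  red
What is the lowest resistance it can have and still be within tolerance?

Violet → 7 (first significant figure)
Brown → 1 (second significant figure)
Orange → 3 (third significant figure)
Yellow → ×10^4 multiplier
Red → ±2% tolerance
713 × 10000 = 7130000 Ω
Lowest = 7130000 × (1 − 2/100) = 6987400 Ω.

6987400 Ω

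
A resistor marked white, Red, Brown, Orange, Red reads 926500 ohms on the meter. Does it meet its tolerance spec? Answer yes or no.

White → 9 (first significant figure)
Red → 2 (second significant figure)
Brown → 1 (third significant figure)
Orange → ×10^3 multiplier
Red → ±2% tolerance
921 × 1000 = 921000 Ω
Allowed range: 902580 Ω to 939420 Ω.
926500 ohms lies inside that range.

yes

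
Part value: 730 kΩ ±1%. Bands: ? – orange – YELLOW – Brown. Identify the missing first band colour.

730000 Ω = 73 × 10^4.
The first band gives digit 7 of the significand, and 7 is violet.

violet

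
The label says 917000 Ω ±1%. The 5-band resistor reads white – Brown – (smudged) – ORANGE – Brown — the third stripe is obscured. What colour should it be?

917000 Ω = 917 × 10^3.
The third band gives digit 7 of the significand, and 7 is violet.

violet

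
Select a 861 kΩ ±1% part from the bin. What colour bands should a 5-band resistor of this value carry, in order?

861000 Ω = 861 × 10^3.
8 → grey
6 → blue
1 → brown
Multiplier 10^3 → orange.
±1% tolerance → brown.

grey, blue, brown, orange, brown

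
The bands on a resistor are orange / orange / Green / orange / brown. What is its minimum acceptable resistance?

331650 Ω

Orange → 3 (first significant figure)
Orange → 3 (second significant figure)
Green → 5 (third significant figure)
Orange → ×10^3 multiplier
Brown → ±1% tolerance
335 × 1000 = 335000 Ω
Minimum = 335000 × (1 − 1/100) = 331650 Ω.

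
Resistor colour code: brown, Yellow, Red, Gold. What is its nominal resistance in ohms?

Brown → 1 (first significant figure)
Yellow → 4 (second significant figure)
Red → ×10^2 multiplier
14 × 100 = 1400 Ω

1400 Ω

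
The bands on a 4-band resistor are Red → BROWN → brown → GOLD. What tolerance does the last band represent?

The last band, gold, is the tolerance band.
Gold corresponds to ±5%.

±5%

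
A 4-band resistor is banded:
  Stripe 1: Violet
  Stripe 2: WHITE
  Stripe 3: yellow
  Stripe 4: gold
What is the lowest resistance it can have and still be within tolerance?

750500 Ω

Violet → 7 (first significant figure)
White → 9 (second significant figure)
Yellow → ×10^4 multiplier
Gold → ±5% tolerance
79 × 10000 = 790000 Ω
Lowest = 790000 × (1 − 5/100) = 750500 Ω.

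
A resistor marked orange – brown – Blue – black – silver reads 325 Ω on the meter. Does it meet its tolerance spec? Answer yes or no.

Orange → 3 (first significant figure)
Brown → 1 (second significant figure)
Blue → 6 (third significant figure)
Black → ×1 multiplier
Silver → ±10% tolerance
316 × 1 = 316 Ω
Allowed range: 284.4 Ω to 347.6 Ω.
325 Ω lies inside that range.

yes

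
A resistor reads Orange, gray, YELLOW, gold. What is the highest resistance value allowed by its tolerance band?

399000 Ω

Orange → 3 (first significant figure)
Grey → 8 (second significant figure)
Yellow → ×10^4 multiplier
Gold → ±5% tolerance
38 × 10000 = 380000 Ω
Highest = 380000 × (1 + 5/100) = 399000 Ω.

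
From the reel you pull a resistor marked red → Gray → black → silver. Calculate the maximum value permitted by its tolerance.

Red → 2 (first significant figure)
Grey → 8 (second significant figure)
Black → ×1 multiplier
Silver → ±10% tolerance
28 × 1 = 28 Ω
Maximum = 28 × (1 + 10/100) = 30.8 Ω.

30.8 Ω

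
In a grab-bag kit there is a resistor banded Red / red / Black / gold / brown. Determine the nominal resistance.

22 Ω

Red → 2 (first significant figure)
Red → 2 (second significant figure)
Black → 0 (third significant figure)
Gold → ×0.1 multiplier
220 × 0.1 = 22 Ω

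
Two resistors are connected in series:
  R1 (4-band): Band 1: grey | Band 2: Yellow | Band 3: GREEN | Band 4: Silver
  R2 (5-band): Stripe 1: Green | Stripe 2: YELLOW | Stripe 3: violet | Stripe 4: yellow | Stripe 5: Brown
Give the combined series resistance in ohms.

R1: grey, yellow → 84; green ×10^5 → 8400000 Ω.
R2: green, yellow, violet → 547; yellow ×10^4 → 5470000 Ω.
Series: 8400000 + 5470000 = 13870000 Ω.

13870000 Ω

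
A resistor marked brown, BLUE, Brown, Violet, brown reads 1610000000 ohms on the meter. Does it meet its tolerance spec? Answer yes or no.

Brown → 1 (first significant figure)
Blue → 6 (second significant figure)
Brown → 1 (third significant figure)
Violet → ×10^7 multiplier
Brown → ±1% tolerance
161 × 10000000 = 1610000000 Ω
Allowed range: 1593900000 Ω to 1626100000 Ω.
1610000000 ohms lies inside that range.

yes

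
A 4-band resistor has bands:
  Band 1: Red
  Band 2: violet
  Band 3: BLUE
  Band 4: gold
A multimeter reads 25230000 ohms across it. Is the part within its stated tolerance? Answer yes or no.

no

Red → 2 (first significant figure)
Violet → 7 (second significant figure)
Blue → ×10^6 multiplier
Gold → ±5% tolerance
27 × 1000000 = 27000000 Ω
Allowed range: 25650000 Ω to 28350000 Ω.
25230000 ohms lies outside that range.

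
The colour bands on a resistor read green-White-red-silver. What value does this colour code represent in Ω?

Green → 5 (first significant figure)
White → 9 (second significant figure)
Red → ×10^2 multiplier
59 × 100 = 5900 Ω

5900 Ω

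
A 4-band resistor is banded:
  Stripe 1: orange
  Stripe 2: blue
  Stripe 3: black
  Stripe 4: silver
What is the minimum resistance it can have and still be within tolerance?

Orange → 3 (first significant figure)
Blue → 6 (second significant figure)
Black → ×1 multiplier
Silver → ±10% tolerance
36 × 1 = 36 Ω
Minimum = 36 × (1 − 10/100) = 32.4 Ω.

32.4 Ω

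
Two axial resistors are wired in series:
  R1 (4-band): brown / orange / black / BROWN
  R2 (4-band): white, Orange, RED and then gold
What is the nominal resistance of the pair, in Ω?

9313 Ω

R1: brown, orange → 13; black ×1 → 13 Ω.
R2: white, orange → 93; red ×10^2 → 9300 Ω.
Series: 13 + 9300 = 9313 Ω.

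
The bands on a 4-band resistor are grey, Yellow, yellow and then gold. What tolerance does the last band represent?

±5%

The last band, gold, is the tolerance band.
Gold corresponds to ±5%.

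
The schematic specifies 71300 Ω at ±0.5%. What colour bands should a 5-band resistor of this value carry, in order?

violet, brown, orange, red, green

71300 Ω = 713 × 10^2.
7 → violet
1 → brown
3 → orange
Multiplier 10^2 → red.
±0.5% tolerance → green.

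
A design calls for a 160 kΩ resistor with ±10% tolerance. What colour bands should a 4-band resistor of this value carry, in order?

brown, blue, yellow, silver

160000 Ω = 16 × 10^4.
1 → brown
6 → blue
Multiplier 10^4 → yellow.
±10% tolerance → silver.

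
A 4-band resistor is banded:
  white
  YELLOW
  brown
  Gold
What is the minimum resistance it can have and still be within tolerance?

White → 9 (first significant figure)
Yellow → 4 (second significant figure)
Brown → ×10 multiplier
Gold → ±5% tolerance
94 × 10 = 940 Ω
Minimum = 940 × (1 − 5/100) = 893 Ω.

893 Ω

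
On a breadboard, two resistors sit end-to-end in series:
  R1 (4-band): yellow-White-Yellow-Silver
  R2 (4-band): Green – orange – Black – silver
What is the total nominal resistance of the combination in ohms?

R1: yellow, white → 49; yellow ×10^4 → 490000 Ω.
R2: green, orange → 53; black ×1 → 53 Ω.
Series: 490000 + 53 = 490053 Ω.

490053 Ω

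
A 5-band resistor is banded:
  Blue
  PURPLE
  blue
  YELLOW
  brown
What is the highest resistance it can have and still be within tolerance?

Blue → 6 (first significant figure)
Violet → 7 (second significant figure)
Blue → 6 (third significant figure)
Yellow → ×10^4 multiplier
Brown → ±1% tolerance
676 × 10000 = 6760000 Ω
Highest = 6760000 × (1 + 1/100) = 6827600 Ω.

6827600 Ω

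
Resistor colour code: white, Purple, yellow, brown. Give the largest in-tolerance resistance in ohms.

White → 9 (first significant figure)
Violet → 7 (second significant figure)
Yellow → ×10^4 multiplier
Brown → ±1% tolerance
97 × 10000 = 970000 Ω
Largest = 970000 × (1 + 1/100) = 979700 Ω.

979700 Ω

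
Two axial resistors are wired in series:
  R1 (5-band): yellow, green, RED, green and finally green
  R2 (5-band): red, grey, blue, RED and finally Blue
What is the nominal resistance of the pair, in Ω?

R1: yellow, green, red → 452; green ×10^5 → 45200000 Ω.
R2: red, grey, blue → 286; red ×10^2 → 28600 Ω.
Series: 45200000 + 28600 = 45228600 Ω.

45228600 Ω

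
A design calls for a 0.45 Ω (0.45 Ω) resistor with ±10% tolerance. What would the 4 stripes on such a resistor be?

yellow, green, silver, silver

0.45 Ω = 45 × 10^-2.
4 → yellow
5 → green
Multiplier 10^-2 → silver.
±10% tolerance → silver.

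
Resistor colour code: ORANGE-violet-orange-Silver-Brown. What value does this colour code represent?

Orange → 3 (first significant figure)
Violet → 7 (second significant figure)
Orange → 3 (third significant figure)
Silver → ×0.01 multiplier
373 × 0.01 = 3.73 Ω

3.73 Ω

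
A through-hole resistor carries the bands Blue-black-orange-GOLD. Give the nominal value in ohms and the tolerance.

Blue → 6 (first significant figure)
Black → 0 (second significant figure)
Orange → ×10^3 multiplier
Gold → ±5% tolerance
60 × 1000 = 60000 Ω

60000 Ω ±5%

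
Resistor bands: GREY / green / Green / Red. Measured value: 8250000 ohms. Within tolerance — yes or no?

Grey → 8 (first significant figure)
Green → 5 (second significant figure)
Green → ×10^5 multiplier
Red → ±2% tolerance
85 × 100000 = 8500000 Ω
Allowed range: 8330000 Ω to 8670000 Ω.
8250000 ohms lies outside that range.

no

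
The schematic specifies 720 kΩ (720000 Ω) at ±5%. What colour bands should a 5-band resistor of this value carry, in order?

violet, red, black, orange, gold

720000 Ω = 720 × 10^3.
7 → violet
2 → red
0 → black
Multiplier 10^3 → orange.
±5% tolerance → gold.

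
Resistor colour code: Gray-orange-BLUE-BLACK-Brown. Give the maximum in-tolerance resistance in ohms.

844.36 Ω

Grey → 8 (first significant figure)
Orange → 3 (second significant figure)
Blue → 6 (third significant figure)
Black → ×1 multiplier
Brown → ±1% tolerance
836 × 1 = 836 Ω
Maximum = 836 × (1 + 1/100) = 844.36 Ω.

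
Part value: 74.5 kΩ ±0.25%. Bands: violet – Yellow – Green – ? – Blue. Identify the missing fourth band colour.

red

74500 Ω = 745 × 10^2.
The fourth band is the multiplier, 10^2, which is red.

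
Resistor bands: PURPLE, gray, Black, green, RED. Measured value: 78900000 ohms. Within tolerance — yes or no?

yes

Violet → 7 (first significant figure)
Grey → 8 (second significant figure)
Black → 0 (third significant figure)
Green → ×10^5 multiplier
Red → ±2% tolerance
780 × 100000 = 78000000 Ω
Allowed range: 76440000 Ω to 79560000 Ω.
78900000 ohms lies inside that range.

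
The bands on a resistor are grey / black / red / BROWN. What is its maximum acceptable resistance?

8080 Ω

Grey → 8 (first significant figure)
Black → 0 (second significant figure)
Red → ×10^2 multiplier
Brown → ±1% tolerance
80 × 100 = 8000 Ω
Maximum = 8000 × (1 + 1/100) = 8080 Ω.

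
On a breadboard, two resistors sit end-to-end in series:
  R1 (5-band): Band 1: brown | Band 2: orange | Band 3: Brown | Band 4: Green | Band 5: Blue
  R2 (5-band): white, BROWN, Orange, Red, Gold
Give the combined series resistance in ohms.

13191300 Ω

R1: brown, orange, brown → 131; green ×10^5 → 13100000 Ω.
R2: white, brown, orange → 913; red ×10^2 → 91300 Ω.
Series: 13100000 + 91300 = 13191300 Ω.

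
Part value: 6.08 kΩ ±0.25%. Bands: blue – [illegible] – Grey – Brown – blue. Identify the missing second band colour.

black

6080 Ω = 608 × 10^1.
The second band gives digit 0 of the significand, and 0 is black.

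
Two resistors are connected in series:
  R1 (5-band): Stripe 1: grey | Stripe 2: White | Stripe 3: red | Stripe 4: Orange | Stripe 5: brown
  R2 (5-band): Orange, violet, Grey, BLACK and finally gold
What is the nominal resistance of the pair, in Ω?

892378 Ω

R1: grey, white, red → 892; orange ×10^3 → 892000 Ω.
R2: orange, violet, grey → 378; black ×1 → 378 Ω.
Series: 892000 + 378 = 892378 Ω.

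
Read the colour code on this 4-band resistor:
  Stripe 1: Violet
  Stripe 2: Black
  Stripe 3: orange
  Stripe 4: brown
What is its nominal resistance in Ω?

Violet → 7 (first significant figure)
Black → 0 (second significant figure)
Orange → ×10^3 multiplier
70 × 1000 = 70000 Ω

70000 Ω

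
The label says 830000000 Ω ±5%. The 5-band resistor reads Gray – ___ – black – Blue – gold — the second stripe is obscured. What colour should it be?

830000000 Ω = 830 × 10^6.
The second band gives digit 3 of the significand, and 3 is orange.

orange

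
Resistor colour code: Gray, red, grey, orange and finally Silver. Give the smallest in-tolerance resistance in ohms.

Grey → 8 (first significant figure)
Red → 2 (second significant figure)
Grey → 8 (third significant figure)
Orange → ×10^3 multiplier
Silver → ±10% tolerance
828 × 1000 = 828000 Ω
Smallest = 828000 × (1 − 10/100) = 745200 Ω.

745200 Ω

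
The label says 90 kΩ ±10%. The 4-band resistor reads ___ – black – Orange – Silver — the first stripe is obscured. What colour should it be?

white

90000 Ω = 90 × 10^3.
The first band gives digit 9 of the significand, and 9 is white.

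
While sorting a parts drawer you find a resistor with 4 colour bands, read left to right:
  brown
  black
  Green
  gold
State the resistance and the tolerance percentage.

Brown → 1 (first significant figure)
Black → 0 (second significant figure)
Green → ×10^5 multiplier
Gold → ±5% tolerance
10 × 100000 = 1000000 Ω

1000000 Ω ±5%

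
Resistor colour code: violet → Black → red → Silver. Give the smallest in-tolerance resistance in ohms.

6300 Ω

Violet → 7 (first significant figure)
Black → 0 (second significant figure)
Red → ×10^2 multiplier
Silver → ±10% tolerance
70 × 100 = 7000 Ω
Smallest = 7000 × (1 − 10/100) = 6300 Ω.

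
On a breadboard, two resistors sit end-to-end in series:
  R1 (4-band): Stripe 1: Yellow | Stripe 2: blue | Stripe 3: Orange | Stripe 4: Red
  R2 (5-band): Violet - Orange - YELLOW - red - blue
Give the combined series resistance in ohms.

R1: yellow, blue → 46; orange ×10^3 → 46000 Ω.
R2: violet, orange, yellow → 734; red ×10^2 → 73400 Ω.
Series: 46000 + 73400 = 119400 Ω.

119400 Ω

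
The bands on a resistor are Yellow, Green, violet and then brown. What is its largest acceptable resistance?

Yellow → 4 (first significant figure)
Green → 5 (second significant figure)
Violet → ×10^7 multiplier
Brown → ±1% tolerance
45 × 10000000 = 450000000 Ω
Largest = 450000000 × (1 + 1/100) = 454500000 Ω.

454500000 Ω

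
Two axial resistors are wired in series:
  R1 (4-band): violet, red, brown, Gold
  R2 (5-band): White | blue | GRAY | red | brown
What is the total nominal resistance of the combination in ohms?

R1: violet, red → 72; brown ×10 → 720 Ω.
R2: white, blue, grey → 968; red ×10^2 → 96800 Ω.
Series: 720 + 96800 = 97520 Ω.

97520 Ω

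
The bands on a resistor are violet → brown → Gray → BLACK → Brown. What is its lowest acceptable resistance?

Violet → 7 (first significant figure)
Brown → 1 (second significant figure)
Grey → 8 (third significant figure)
Black → ×1 multiplier
Brown → ±1% tolerance
718 × 1 = 718 Ω
Lowest = 718 × (1 − 1/100) = 710.82 Ω.

710.82 Ω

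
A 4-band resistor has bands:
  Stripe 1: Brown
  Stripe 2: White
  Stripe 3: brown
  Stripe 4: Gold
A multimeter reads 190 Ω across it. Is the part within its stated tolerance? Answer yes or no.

yes

Brown → 1 (first significant figure)
White → 9 (second significant figure)
Brown → ×10 multiplier
Gold → ±5% tolerance
19 × 10 = 190 Ω
Allowed range: 180.5 Ω to 199.5 Ω.
190 Ω lies inside that range.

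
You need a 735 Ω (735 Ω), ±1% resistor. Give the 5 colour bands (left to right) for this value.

violet, orange, green, black, brown

735 Ω = 735 × 10^0.
7 → violet
3 → orange
5 → green
Multiplier 10^0 → black.
±1% tolerance → brown.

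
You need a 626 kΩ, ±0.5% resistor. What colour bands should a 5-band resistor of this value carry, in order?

626000 Ω = 626 × 10^3.
6 → blue
2 → red
6 → blue
Multiplier 10^3 → orange.
±0.5% tolerance → green.

blue, red, blue, orange, green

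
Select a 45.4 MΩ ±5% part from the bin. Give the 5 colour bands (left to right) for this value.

yellow, green, yellow, green, gold

45400000 Ω = 454 × 10^5.
4 → yellow
5 → green
4 → yellow
Multiplier 10^5 → green.
±5% tolerance → gold.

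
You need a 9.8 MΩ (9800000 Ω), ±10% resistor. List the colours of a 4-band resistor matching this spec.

9800000 Ω = 98 × 10^5.
9 → white
8 → grey
Multiplier 10^5 → green.
±10% tolerance → silver.

white, grey, green, silver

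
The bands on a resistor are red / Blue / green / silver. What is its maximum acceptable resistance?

2860000 Ω

Red → 2 (first significant figure)
Blue → 6 (second significant figure)
Green → ×10^5 multiplier
Silver → ±10% tolerance
26 × 100000 = 2600000 Ω
Maximum = 2600000 × (1 + 10/100) = 2860000 Ω.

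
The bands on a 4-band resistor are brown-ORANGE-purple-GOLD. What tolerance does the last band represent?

The last band, gold, is the tolerance band.
Gold corresponds to ±5%.

±5%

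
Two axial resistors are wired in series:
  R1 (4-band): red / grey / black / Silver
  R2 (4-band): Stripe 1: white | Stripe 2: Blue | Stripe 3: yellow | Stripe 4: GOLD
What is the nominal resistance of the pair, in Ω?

R1: red, grey → 28; black ×1 → 28 Ω.
R2: white, blue → 96; yellow ×10^4 → 960000 Ω.
Series: 28 + 960000 = 960028 Ω.

960028 Ω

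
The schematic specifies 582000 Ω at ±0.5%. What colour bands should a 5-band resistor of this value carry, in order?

582000 Ω = 582 × 10^3.
5 → green
8 → grey
2 → red
Multiplier 10^3 → orange.
±0.5% tolerance → green.

green, grey, red, orange, green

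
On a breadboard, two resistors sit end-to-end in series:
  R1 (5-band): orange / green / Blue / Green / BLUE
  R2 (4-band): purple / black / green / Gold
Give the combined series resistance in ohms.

42600000 Ω

R1: orange, green, blue → 356; green ×10^5 → 35600000 Ω.
R2: violet, black → 70; green ×10^5 → 7000000 Ω.
Series: 35600000 + 7000000 = 42600000 Ω.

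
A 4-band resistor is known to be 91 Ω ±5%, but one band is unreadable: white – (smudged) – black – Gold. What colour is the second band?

91 Ω = 91 × 10^0.
The second band gives digit 1 of the significand, and 1 is brown.

brown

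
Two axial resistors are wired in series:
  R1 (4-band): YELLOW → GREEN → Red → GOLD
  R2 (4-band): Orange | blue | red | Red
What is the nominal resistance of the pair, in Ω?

8100 Ω

R1: yellow, green → 45; red ×10^2 → 4500 Ω.
R2: orange, blue → 36; red ×10^2 → 3600 Ω.
Series: 4500 + 3600 = 8100 Ω.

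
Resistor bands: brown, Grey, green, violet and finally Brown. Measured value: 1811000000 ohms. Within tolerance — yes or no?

Brown → 1 (first significant figure)
Grey → 8 (second significant figure)
Green → 5 (third significant figure)
Violet → ×10^7 multiplier
Brown → ±1% tolerance
185 × 10000000 = 1850000000 Ω
Allowed range: 1831500000 Ω to 1868500000 Ω.
1811000000 ohms lies outside that range.

no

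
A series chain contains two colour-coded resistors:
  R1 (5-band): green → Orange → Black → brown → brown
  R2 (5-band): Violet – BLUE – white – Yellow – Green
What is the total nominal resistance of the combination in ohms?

R1: green, orange, black → 530; brown ×10 → 5300 Ω.
R2: violet, blue, white → 769; yellow ×10^4 → 7690000 Ω.
Series: 5300 + 7690000 = 7695300 Ω.

7695300 Ω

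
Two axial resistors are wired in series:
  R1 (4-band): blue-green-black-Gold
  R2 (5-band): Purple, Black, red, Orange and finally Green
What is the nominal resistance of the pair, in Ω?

R1: blue, green → 65; black ×1 → 65 Ω.
R2: violet, black, red → 702; orange ×10^3 → 702000 Ω.
Series: 65 + 702000 = 702065 Ω.

702065 Ω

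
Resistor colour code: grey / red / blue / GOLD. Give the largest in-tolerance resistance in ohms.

Grey → 8 (first significant figure)
Red → 2 (second significant figure)
Blue → ×10^6 multiplier
Gold → ±5% tolerance
82 × 1000000 = 82000000 Ω
Largest = 82000000 × (1 + 5/100) = 86100000 Ω.

86100000 Ω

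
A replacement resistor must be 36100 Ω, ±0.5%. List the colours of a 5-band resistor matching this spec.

orange, blue, brown, red, green

36100 Ω = 361 × 10^2.
3 → orange
6 → blue
1 → brown
Multiplier 10^2 → red.
±0.5% tolerance → green.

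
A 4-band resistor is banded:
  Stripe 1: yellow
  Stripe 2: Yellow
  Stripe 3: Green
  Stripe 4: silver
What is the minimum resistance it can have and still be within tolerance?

Yellow → 4 (first significant figure)
Yellow → 4 (second significant figure)
Green → ×10^5 multiplier
Silver → ±10% tolerance
44 × 100000 = 4400000 Ω
Minimum = 4400000 × (1 − 10/100) = 3960000 Ω.

3960000 Ω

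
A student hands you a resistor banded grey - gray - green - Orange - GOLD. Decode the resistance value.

Grey → 8 (first significant figure)
Grey → 8 (second significant figure)
Green → 5 (third significant figure)
Orange → ×10^3 multiplier
885 × 1000 = 885000 Ω

885000 Ω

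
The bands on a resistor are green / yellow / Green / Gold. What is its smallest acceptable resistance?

5130000 Ω

Green → 5 (first significant figure)
Yellow → 4 (second significant figure)
Green → ×10^5 multiplier
Gold → ±5% tolerance
54 × 100000 = 5400000 Ω
Smallest = 5400000 × (1 − 5/100) = 5130000 Ω.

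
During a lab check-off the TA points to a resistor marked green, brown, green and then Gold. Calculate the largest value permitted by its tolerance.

Green → 5 (first significant figure)
Brown → 1 (second significant figure)
Green → ×10^5 multiplier
Gold → ±5% tolerance
51 × 100000 = 5100000 Ω
Largest = 5100000 × (1 + 5/100) = 5355000 Ω.

5355000 Ω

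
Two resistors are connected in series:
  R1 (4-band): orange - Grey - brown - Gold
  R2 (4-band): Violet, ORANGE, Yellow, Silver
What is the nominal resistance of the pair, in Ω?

730380 Ω

R1: orange, grey → 38; brown ×10 → 380 Ω.
R2: violet, orange → 73; yellow ×10^4 → 730000 Ω.
Series: 380 + 730000 = 730380 Ω.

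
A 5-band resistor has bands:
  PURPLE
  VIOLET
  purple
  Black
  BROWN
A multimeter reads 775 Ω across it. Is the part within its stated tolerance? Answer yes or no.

Violet → 7 (first significant figure)
Violet → 7 (second significant figure)
Violet → 7 (third significant figure)
Black → ×1 multiplier
Brown → ±1% tolerance
777 × 1 = 777 Ω
Allowed range: 769.23 Ω to 784.77 Ω.
775 Ω lies inside that range.

yes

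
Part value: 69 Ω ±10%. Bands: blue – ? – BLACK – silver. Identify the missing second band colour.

69 Ω = 69 × 10^0.
The second band gives digit 9 of the significand, and 9 is white.

white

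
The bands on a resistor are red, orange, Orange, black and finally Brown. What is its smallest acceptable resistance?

230.67 Ω

Red → 2 (first significant figure)
Orange → 3 (second significant figure)
Orange → 3 (third significant figure)
Black → ×1 multiplier
Brown → ±1% tolerance
233 × 1 = 233 Ω
Smallest = 233 × (1 − 1/100) = 230.67 Ω.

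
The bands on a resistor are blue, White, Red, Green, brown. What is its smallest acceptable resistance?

Blue → 6 (first significant figure)
White → 9 (second significant figure)
Red → 2 (third significant figure)
Green → ×10^5 multiplier
Brown → ±1% tolerance
692 × 100000 = 69200000 Ω
Smallest = 69200000 × (1 − 1/100) = 68508000 Ω.

68508000 Ω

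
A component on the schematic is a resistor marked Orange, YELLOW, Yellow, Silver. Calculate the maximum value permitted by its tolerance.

374000 Ω

Orange → 3 (first significant figure)
Yellow → 4 (second significant figure)
Yellow → ×10^4 multiplier
Silver → ±10% tolerance
34 × 10000 = 340000 Ω
Maximum = 340000 × (1 + 10/100) = 374000 Ω.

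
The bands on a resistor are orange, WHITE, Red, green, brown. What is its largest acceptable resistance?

Orange → 3 (first significant figure)
White → 9 (second significant figure)
Red → 2 (third significant figure)
Green → ×10^5 multiplier
Brown → ±1% tolerance
392 × 100000 = 39200000 Ω
Largest = 39200000 × (1 + 1/100) = 39592000 Ω.

39592000 Ω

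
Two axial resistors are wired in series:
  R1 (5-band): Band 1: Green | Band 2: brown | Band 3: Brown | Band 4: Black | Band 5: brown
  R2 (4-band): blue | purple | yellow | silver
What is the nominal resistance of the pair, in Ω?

R1: green, brown, brown → 511; black ×1 → 511 Ω.
R2: blue, violet → 67; yellow ×10^4 → 670000 Ω.
Series: 511 + 670000 = 670511 Ω.

670511 Ω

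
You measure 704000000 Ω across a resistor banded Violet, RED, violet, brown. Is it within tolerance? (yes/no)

Violet → 7 (first significant figure)
Red → 2 (second significant figure)
Violet → ×10^7 multiplier
Brown → ±1% tolerance
72 × 10000000 = 720000000 Ω
Allowed range: 712800000 Ω to 727200000 Ω.
704000000 Ω lies outside that range.

no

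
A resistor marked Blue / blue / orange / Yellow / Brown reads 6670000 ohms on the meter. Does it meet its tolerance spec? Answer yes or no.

yes

Blue → 6 (first significant figure)
Blue → 6 (second significant figure)
Orange → 3 (third significant figure)
Yellow → ×10^4 multiplier
Brown → ±1% tolerance
663 × 10000 = 6630000 Ω
Allowed range: 6563700 Ω to 6696300 Ω.
6670000 ohms lies inside that range.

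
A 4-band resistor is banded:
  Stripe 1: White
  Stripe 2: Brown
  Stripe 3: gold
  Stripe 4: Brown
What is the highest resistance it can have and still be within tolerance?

9.191 Ω

White → 9 (first significant figure)
Brown → 1 (second significant figure)
Gold → ×0.1 multiplier
Brown → ±1% tolerance
91 × 0.1 = 9.1 Ω
Highest = 9.1 × (1 + 1/100) = 9.191 Ω.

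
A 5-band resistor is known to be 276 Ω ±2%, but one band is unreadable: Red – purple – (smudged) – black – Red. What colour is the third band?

blue

276 Ω = 276 × 10^0.
The third band gives digit 6 of the significand, and 6 is blue.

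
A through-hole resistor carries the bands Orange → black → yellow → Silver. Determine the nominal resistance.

Orange → 3 (first significant figure)
Black → 0 (second significant figure)
Yellow → ×10^4 multiplier
30 × 10000 = 300000 Ω

300000 Ω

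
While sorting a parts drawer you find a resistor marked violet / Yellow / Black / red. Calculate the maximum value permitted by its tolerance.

75.48 Ω

Violet → 7 (first significant figure)
Yellow → 4 (second significant figure)
Black → ×1 multiplier
Red → ±2% tolerance
74 × 1 = 74 Ω
Maximum = 74 × (1 + 2/100) = 75.48 Ω.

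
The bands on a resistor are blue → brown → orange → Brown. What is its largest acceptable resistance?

61610 Ω

Blue → 6 (first significant figure)
Brown → 1 (second significant figure)
Orange → ×10^3 multiplier
Brown → ±1% tolerance
61 × 1000 = 61000 Ω
Largest = 61000 × (1 + 1/100) = 61610 Ω.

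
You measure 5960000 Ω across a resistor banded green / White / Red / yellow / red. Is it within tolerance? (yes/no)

yes

Green → 5 (first significant figure)
White → 9 (second significant figure)
Red → 2 (third significant figure)
Yellow → ×10^4 multiplier
Red → ±2% tolerance
592 × 10000 = 5920000 Ω
Allowed range: 5801600 Ω to 6038400 Ω.
5960000 Ω lies inside that range.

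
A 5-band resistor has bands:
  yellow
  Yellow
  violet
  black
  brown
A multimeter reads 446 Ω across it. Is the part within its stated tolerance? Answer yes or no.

yes

Yellow → 4 (first significant figure)
Yellow → 4 (second significant figure)
Violet → 7 (third significant figure)
Black → ×1 multiplier
Brown → ±1% tolerance
447 × 1 = 447 Ω
Allowed range: 442.53 Ω to 451.47 Ω.
446 Ω lies inside that range.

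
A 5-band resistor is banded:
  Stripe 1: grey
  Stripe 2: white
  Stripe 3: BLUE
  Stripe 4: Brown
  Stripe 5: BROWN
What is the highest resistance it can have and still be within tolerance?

9049.6 Ω

Grey → 8 (first significant figure)
White → 9 (second significant figure)
Blue → 6 (third significant figure)
Brown → ×10 multiplier
Brown → ±1% tolerance
896 × 10 = 8960 Ω
Highest = 8960 × (1 + 1/100) = 9049.6 Ω.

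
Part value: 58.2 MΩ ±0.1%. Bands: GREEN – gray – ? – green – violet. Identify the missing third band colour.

58200000 Ω = 582 × 10^5.
The third band gives digit 2 of the significand, and 2 is red.

red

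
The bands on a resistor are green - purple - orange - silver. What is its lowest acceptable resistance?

Green → 5 (first significant figure)
Violet → 7 (second significant figure)
Orange → ×10^3 multiplier
Silver → ±10% tolerance
57 × 1000 = 57000 Ω
Lowest = 57000 × (1 − 10/100) = 51300 Ω.

51300 Ω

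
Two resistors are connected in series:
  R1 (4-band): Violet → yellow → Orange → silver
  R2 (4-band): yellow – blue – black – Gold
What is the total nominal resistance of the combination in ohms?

R1: violet, yellow → 74; orange ×10^3 → 74000 Ω.
R2: yellow, blue → 46; black ×1 → 46 Ω.
Series: 74000 + 46 = 74046 Ω.

74046 Ω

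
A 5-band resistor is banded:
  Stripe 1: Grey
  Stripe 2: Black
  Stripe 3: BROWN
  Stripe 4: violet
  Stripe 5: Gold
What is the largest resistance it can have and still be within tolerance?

Grey → 8 (first significant figure)
Black → 0 (second significant figure)
Brown → 1 (third significant figure)
Violet → ×10^7 multiplier
Gold → ±5% tolerance
801 × 10000000 = 8010000000 Ω
Largest = 8010000000 × (1 + 5/100) = 8410500000 Ω.

8410500000 Ω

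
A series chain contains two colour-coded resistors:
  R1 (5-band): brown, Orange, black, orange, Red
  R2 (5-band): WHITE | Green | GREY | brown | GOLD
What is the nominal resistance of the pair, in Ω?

139580 Ω

R1: brown, orange, black → 130; orange ×10^3 → 130000 Ω.
R2: white, green, grey → 958; brown ×10 → 9580 Ω.
Series: 130000 + 9580 = 139580 Ω.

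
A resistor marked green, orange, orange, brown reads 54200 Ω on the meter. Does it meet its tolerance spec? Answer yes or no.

Green → 5 (first significant figure)
Orange → 3 (second significant figure)
Orange → ×10^3 multiplier
Brown → ±1% tolerance
53 × 1000 = 53000 Ω
Allowed range: 52470 Ω to 53530 Ω.
54200 Ω lies outside that range.

no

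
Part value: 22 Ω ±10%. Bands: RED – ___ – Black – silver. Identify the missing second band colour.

22 Ω = 22 × 10^0.
The second band gives digit 2 of the significand, and 2 is red.

red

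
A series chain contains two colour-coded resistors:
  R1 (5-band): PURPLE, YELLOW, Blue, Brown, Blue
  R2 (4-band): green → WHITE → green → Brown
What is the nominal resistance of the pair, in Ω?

R1: violet, yellow, blue → 746; brown ×10 → 7460 Ω.
R2: green, white → 59; green ×10^5 → 5900000 Ω.
Series: 7460 + 5900000 = 5907460 Ω.

5907460 Ω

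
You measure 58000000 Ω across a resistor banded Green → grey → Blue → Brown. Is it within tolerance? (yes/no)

Green → 5 (first significant figure)
Grey → 8 (second significant figure)
Blue → ×10^6 multiplier
Brown → ±1% tolerance
58 × 1000000 = 58000000 Ω
Allowed range: 57420000 Ω to 58580000 Ω.
58000000 Ω lies inside that range.

yes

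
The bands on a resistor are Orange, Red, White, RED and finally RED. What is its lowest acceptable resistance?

32242 Ω

Orange → 3 (first significant figure)
Red → 2 (second significant figure)
White → 9 (third significant figure)
Red → ×10^2 multiplier
Red → ±2% tolerance
329 × 100 = 32900 Ω
Lowest = 32900 × (1 − 2/100) = 32242 Ω.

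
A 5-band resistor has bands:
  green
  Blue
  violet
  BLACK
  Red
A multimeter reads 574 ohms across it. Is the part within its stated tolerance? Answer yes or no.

Green → 5 (first significant figure)
Blue → 6 (second significant figure)
Violet → 7 (third significant figure)
Black → ×1 multiplier
Red → ±2% tolerance
567 × 1 = 567 Ω
Allowed range: 555.66 Ω to 578.34 Ω.
574 ohms lies inside that range.

yes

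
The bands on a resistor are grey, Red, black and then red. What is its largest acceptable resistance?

83.64 Ω

Grey → 8 (first significant figure)
Red → 2 (second significant figure)
Black → ×1 multiplier
Red → ±2% tolerance
82 × 1 = 82 Ω
Largest = 82 × (1 + 2/100) = 83.64 Ω.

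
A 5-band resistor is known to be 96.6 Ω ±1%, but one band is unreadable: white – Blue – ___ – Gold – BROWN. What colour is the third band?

96.6 Ω = 966 × 10^-1.
The third band gives digit 6 of the significand, and 6 is blue.

blue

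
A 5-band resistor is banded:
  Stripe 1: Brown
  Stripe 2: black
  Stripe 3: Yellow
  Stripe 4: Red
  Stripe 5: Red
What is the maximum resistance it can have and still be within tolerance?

Brown → 1 (first significant figure)
Black → 0 (second significant figure)
Yellow → 4 (third significant figure)
Red → ×10^2 multiplier
Red → ±2% tolerance
104 × 100 = 10400 Ω
Maximum = 10400 × (1 + 2/100) = 10608 Ω.

10608 Ω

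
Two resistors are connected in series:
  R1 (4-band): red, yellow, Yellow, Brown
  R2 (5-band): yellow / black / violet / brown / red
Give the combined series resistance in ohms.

R1: red, yellow → 24; yellow ×10^4 → 240000 Ω.
R2: yellow, black, violet → 407; brown ×10 → 4070 Ω.
Series: 240000 + 4070 = 244070 Ω.

244070 Ω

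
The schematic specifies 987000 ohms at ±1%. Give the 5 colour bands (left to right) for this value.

white, grey, violet, orange, brown

987000 Ω = 987 × 10^3.
9 → white
8 → grey
7 → violet
Multiplier 10^3 → orange.
±1% tolerance → brown.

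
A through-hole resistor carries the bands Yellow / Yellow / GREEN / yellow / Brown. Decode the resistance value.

4450000 Ω

Yellow → 4 (first significant figure)
Yellow → 4 (second significant figure)
Green → 5 (third significant figure)
Yellow → ×10^4 multiplier
445 × 10000 = 4450000 Ω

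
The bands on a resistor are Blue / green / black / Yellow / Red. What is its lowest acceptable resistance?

6370000 Ω

Blue → 6 (first significant figure)
Green → 5 (second significant figure)
Black → 0 (third significant figure)
Yellow → ×10^4 multiplier
Red → ±2% tolerance
650 × 10000 = 6500000 Ω
Lowest = 6500000 × (1 − 2/100) = 6370000 Ω.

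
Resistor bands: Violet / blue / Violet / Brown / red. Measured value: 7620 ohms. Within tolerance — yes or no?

Violet → 7 (first significant figure)
Blue → 6 (second significant figure)
Violet → 7 (third significant figure)
Brown → ×10 multiplier
Red → ±2% tolerance
767 × 10 = 7670 Ω
Allowed range: 7516.6 Ω to 7823.4 Ω.
7620 ohms lies inside that range.

yes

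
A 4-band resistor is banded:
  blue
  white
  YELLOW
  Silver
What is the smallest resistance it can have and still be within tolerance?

621000 Ω

Blue → 6 (first significant figure)
White → 9 (second significant figure)
Yellow → ×10^4 multiplier
Silver → ±10% tolerance
69 × 10000 = 690000 Ω
Smallest = 690000 × (1 − 10/100) = 621000 Ω.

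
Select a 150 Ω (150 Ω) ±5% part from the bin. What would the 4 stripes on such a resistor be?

brown, green, brown, gold

150 Ω = 15 × 10^1.
1 → brown
5 → green
Multiplier 10^1 → brown.
±5% tolerance → gold.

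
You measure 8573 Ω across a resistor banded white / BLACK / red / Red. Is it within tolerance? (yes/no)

no

White → 9 (first significant figure)
Black → 0 (second significant figure)
Red → ×10^2 multiplier
Red → ±2% tolerance
90 × 100 = 9000 Ω
Allowed range: 8820 Ω to 9180 Ω.
8573 Ω lies outside that range.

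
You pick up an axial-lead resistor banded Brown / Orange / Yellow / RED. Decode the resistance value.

Brown → 1 (first significant figure)
Orange → 3 (second significant figure)
Yellow → ×10^4 multiplier
13 × 10000 = 130000 Ω

130000 Ω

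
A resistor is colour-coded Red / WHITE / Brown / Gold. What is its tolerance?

±5%

The last band, gold, is the tolerance band.
Gold corresponds to ±5%.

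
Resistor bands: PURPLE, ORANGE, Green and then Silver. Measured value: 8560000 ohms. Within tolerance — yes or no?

Violet → 7 (first significant figure)
Orange → 3 (second significant figure)
Green → ×10^5 multiplier
Silver → ±10% tolerance
73 × 100000 = 7300000 Ω
Allowed range: 6570000 Ω to 8030000 Ω.
8560000 ohms lies outside that range.

no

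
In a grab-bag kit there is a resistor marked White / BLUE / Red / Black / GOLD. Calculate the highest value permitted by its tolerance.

White → 9 (first significant figure)
Blue → 6 (second significant figure)
Red → 2 (third significant figure)
Black → ×1 multiplier
Gold → ±5% tolerance
962 × 1 = 962 Ω
Highest = 962 × (1 + 5/100) = 1010.1 Ω.

1010.1 Ω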